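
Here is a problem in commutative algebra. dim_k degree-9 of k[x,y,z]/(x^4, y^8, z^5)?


Need i<4, j<8, k<5 with i+j+k=9.
For each i, j ranges over max(0,9-i-4)..min(7,9-i):
  i=0: j in [5,7] -> 3
  i=1: j in [4,7] -> 4
  i=2: j in [3,7] -> 5
  i=3: j in [2,6] -> 5
H(9) = 3+4+5+5 = 17


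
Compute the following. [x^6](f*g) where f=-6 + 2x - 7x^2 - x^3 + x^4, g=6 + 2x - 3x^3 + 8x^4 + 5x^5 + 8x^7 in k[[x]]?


[x^6] = sum a_i*b_j, i+j=6
  2*5=10
  -7*8=-56
  -1*-3=3
Sum=-43


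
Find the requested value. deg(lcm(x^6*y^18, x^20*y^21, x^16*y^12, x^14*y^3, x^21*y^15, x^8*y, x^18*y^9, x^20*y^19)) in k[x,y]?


lcm = componentwise max:
x: max(6,20,16,14,21,8,18,20)=21
y: max(18,21,12,3,15,1,9,19)=21
Total=21+21=42


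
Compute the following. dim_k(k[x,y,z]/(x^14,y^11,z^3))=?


Basis: x^iy^jz^k, i<14,j<11,k<3
14*11*3=462


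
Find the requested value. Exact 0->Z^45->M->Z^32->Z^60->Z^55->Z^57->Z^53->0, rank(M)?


Alt sum=0:
(-1)^0*45 + (-1)^1*? + (-1)^2*32 + (-1)^3*60 + (-1)^4*55 + (-1)^5*57 + (-1)^6*53=0
rank(M)=68


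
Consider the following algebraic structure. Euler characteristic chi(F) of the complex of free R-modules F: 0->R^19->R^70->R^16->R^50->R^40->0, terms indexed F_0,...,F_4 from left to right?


chi = sum (-1)^i * rank:
(-1)^0*19=19
(-1)^1*70=-70
(-1)^2*16=16
(-1)^3*50=-50
(-1)^4*40=40
chi=-45


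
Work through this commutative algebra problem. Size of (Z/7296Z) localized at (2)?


2-primary part: 7296=2^7*57
Size=2^7=128


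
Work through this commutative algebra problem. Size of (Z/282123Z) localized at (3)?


3-primary part: 282123=3^8*43
Size=3^8=6561


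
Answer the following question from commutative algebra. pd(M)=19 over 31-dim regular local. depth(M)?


pd+depth=depth(R)=31
depth=31-19=12


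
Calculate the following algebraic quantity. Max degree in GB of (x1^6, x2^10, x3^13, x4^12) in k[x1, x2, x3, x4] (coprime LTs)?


Pure powers, coprime LTs => already GB.
Degrees: 6, 10, 13, 12
Max=13


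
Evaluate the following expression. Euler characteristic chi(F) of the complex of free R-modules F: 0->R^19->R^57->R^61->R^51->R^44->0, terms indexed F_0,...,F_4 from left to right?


chi = sum (-1)^i * rank:
(-1)^0*19=19
(-1)^1*57=-57
(-1)^2*61=61
(-1)^3*51=-51
(-1)^4*44=44
chi=16


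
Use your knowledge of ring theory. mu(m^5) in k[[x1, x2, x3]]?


C(n+d-1,d)=C(7,5)=21


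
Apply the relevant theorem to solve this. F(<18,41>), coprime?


gcd(18,41)=1 => F=ab-a-b=18*41-18-41=738-59=679


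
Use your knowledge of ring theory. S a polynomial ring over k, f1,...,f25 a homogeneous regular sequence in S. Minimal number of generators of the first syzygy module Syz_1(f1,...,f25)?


Regular sequence => Koszul complex is the minimal free resolution.
Syz_1 minimally generated by Koszul relations f_i*e_j - f_j*e_i (i<j): mu(Syz_1) = beta_2 = C(m,2) = m(m-1)/2
m=25
25*24/2 = 300


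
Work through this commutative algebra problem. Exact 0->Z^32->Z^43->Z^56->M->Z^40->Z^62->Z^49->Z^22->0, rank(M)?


Alt sum=0:
(-1)^0*32 + (-1)^1*43 + (-1)^2*56 + (-1)^3*? + (-1)^4*40 + (-1)^5*62 + (-1)^6*49 + (-1)^7*22=0
rank(M)=50


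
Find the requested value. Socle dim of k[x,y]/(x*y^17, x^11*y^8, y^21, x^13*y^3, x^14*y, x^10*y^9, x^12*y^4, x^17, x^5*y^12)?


Socle = ann(m) = span of standard monomials u with x*u, y*u in I (staircase corners).
Minimal generators: x^17, x^14*y, x^13*y^3, x^12*y^4, x^11*y^8, x^10*y^9, x^5*y^12, x*y^17, y^21
Corners: y^20, x^4y^16, x^9y^11, x^10y^8, x^11y^7, x^12y^3, x^13y^2, x^16
Socle dim=8


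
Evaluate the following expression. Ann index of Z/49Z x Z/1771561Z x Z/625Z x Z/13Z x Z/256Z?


Exponent = lcm of the cyclic orders; pairwise coprime => product.
7^2*11^6*5^4*13^1*2^8=49*1771561*625*13*256=180557497120000


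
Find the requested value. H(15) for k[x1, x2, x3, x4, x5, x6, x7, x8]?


C(d+n-1,n-1)=C(22,7)=170544


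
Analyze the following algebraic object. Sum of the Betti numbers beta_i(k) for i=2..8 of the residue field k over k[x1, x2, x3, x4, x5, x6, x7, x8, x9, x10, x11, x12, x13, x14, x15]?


Koszul resolution: beta_i(k)=C(n,i), n=15
C(15,2)=105, C(15,3)=455, C(15,4)=1365, C(15,5)=3003, C(15,6)=5005, C(15,7)=6435, C(15,8)=6435
Sum=22803


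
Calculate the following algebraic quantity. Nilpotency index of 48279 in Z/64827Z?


48279^k mod 64827:
k=1: 48279
k=2: 7056
k=3: 55566
k=4: 0
First zero at k = 4


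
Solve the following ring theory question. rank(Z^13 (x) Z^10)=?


rank(M(x)N) = rank(M)*rank(N)
13*10 = 130


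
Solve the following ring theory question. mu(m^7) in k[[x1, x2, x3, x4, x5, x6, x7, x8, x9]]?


C(n+d-1,d)=C(15,7)=6435


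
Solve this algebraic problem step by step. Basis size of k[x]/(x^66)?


Basis: 1,x,...,x^65
dim=66


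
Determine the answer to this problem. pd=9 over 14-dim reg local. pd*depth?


pd+depth=14
depth=14-9=5
pd*depth=9*5=45


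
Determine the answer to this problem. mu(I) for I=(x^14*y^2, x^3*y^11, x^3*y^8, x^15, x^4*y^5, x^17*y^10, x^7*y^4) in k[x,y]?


Remove redundant (divisible by others).
x^17*y^10 redundant.
x^3*y^11 redundant.
Min: x^15, x^14*y^2, x^7*y^4, x^4*y^5, x^3*y^8
Count=5


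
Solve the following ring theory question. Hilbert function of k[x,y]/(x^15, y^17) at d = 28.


k[x,y], I = (x^15, y^17), d = 28
Need i < 15 and d-i < 17.
Range: 12 <= i <= 14.
H(28) = 3


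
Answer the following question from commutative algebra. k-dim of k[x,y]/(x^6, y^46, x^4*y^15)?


k[x,y]/I, I = (x^6, y^46, x^4*y^15)
Rect: 6x46=276. Corner: (6-4)x(46-15)=62.
dim = 276-62 = 214


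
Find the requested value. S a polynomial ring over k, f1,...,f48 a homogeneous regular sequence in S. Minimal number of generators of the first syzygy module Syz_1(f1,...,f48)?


Regular sequence => Koszul complex is the minimal free resolution.
Syz_1 minimally generated by Koszul relations f_i*e_j - f_j*e_i (i<j): mu(Syz_1) = beta_2 = C(m,2) = m(m-1)/2
m=48
48*47/2 = 1128


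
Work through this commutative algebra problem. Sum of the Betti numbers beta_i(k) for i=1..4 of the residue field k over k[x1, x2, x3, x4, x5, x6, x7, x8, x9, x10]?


Koszul resolution: beta_i(k)=C(n,i), n=10
C(10,1)=10, C(10,2)=45, C(10,3)=120, C(10,4)=210
Sum=385


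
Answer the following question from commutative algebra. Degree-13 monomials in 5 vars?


C(d+n-1,n-1)=C(17,4)=2380


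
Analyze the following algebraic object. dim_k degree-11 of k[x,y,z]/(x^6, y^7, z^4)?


Need i<6, j<7, k<4 with i+j+k=11.
For each i, j ranges over max(0,11-i-3)..min(6,11-i):
  i=0: j in [8,6] -> 0
  i=1: j in [7,6] -> 0
  i=2: j in [6,6] -> 1
  i=3: j in [5,6] -> 2
  i=4: j in [4,6] -> 3
  i=5: j in [3,6] -> 4
H(11) = 0+0+1+2+3+4 = 10


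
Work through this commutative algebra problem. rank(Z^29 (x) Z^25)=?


rank(M(x)N) = rank(M)*rank(N)
29*25 = 725


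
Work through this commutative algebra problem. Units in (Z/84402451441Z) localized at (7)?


Local ring = Z/5764801Z.
phi(5764801) = 7^7*(7-1) = 4941258


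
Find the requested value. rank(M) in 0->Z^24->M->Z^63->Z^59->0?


Alt sum=0:
(-1)^0*24 + (-1)^1*? + (-1)^2*63 + (-1)^3*59=0
rank(M)=28


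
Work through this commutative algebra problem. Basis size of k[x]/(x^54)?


Basis: 1,x,...,x^53
dim=54


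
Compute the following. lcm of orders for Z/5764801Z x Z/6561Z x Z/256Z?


Exponent = lcm of the cyclic orders; pairwise coprime => product.
7^8*3^8*2^8=5764801*6561*256=9682651996416


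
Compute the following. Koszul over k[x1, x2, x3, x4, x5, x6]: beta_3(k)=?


C(n,i)=C(6,3)=20


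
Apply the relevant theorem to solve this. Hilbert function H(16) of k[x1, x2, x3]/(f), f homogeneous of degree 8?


C(18,2)-C(10,2)=153-45=108


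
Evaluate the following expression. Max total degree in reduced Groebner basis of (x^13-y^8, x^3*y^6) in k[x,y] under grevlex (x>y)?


LT(f1)=x^13, LT(f2)=x^3y^6, lcm=x^13y^6
S(f1,f2) = y^6*f1 - x^10*f2 = -y^14
Reduced GB = {f1, f2, y^14}; degrees 13, 9, 14
Max = 14


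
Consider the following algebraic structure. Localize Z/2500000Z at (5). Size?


5-primary part: 2500000=5^7*32
Size=5^7=78125


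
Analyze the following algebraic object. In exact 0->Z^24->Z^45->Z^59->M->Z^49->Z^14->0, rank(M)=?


Alt sum=0:
(-1)^0*24 + (-1)^1*45 + (-1)^2*59 + (-1)^3*? + (-1)^4*49 + (-1)^5*14=0
rank(M)=73


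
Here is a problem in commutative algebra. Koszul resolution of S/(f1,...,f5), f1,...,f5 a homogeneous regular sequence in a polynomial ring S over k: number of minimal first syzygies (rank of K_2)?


Regular sequence => Koszul complex is the minimal free resolution.
Syz_1 minimally generated by Koszul relations f_i*e_j - f_j*e_i (i<j): mu(Syz_1) = beta_2 = C(m,2) = m(m-1)/2
m=5
5*4/2 = 10


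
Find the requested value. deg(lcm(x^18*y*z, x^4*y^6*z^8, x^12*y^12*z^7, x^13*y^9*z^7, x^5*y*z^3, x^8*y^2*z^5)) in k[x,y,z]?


lcm = componentwise max:
x: max(18,4,12,13,5,8)=18
y: max(1,6,12,9,1,2)=12
z: max(1,8,7,7,3,5)=8
Total=18+12+8=38


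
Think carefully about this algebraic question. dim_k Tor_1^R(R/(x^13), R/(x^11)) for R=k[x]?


Tor_1(R/I,R/J)=(I cap J)/IJ=(x^13)/(x^24)
dim=24-13=min(13,11)=11


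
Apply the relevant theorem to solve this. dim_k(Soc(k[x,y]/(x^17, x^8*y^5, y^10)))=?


Socle = ann(m) = span of standard monomials u with x*u, y*u in I (staircase corners).
Minimal generators: x^17, x^8*y^5, y^10
Corners: x^7y^9, x^16y^4
Socle dim=2


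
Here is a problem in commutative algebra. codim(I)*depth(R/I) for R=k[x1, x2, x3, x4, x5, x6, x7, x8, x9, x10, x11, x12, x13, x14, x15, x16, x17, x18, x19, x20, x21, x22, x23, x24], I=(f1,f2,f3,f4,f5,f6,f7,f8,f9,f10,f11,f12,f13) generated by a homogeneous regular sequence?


codim=13, depth=dim(R/I)=24-13=11
Product=13*11=143


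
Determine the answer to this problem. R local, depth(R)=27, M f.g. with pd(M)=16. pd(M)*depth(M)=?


pd+depth=27
depth=27-16=11
pd*depth=16*11=176


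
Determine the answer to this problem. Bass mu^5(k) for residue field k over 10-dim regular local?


C(n,i)=C(10,5)=252


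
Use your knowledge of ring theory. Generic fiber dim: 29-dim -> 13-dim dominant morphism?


dim(fiber)=dim(X)-dim(Y)=29-13=16


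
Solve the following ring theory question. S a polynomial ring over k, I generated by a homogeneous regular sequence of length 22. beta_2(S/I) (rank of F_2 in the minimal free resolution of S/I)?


Regular sequence => Koszul complex is the minimal free resolution.
Syz_1 minimally generated by Koszul relations f_i*e_j - f_j*e_i (i<j): mu(Syz_1) = beta_2 = C(m,2) = m(m-1)/2
m=22
22*21/2 = 231


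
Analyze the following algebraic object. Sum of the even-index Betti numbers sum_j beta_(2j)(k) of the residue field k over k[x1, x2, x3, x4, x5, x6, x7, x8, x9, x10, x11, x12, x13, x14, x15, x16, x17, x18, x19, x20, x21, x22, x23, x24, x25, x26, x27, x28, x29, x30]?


Koszul resolution: beta_i(k)=C(n,i), n=30
sum_even C(30,i) = 2^(n-1) = 2^29 = 536870912


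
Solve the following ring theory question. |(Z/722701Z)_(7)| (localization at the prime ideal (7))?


7-primary part: 722701=7^5*43
Size=7^5=16807


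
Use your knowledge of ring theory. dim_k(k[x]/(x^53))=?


Basis: 1,x,...,x^52
dim=53


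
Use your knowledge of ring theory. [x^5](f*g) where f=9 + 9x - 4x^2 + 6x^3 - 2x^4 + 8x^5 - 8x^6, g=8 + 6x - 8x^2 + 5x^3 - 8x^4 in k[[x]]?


[x^5] = sum a_i*b_j, i+j=5
  9*-8=-72
  -4*5=-20
  6*-8=-48
  -2*6=-12
  8*8=64
Sum=-88


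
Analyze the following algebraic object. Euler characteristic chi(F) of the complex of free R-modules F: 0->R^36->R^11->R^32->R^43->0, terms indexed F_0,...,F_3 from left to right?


chi = sum (-1)^i * rank:
(-1)^0*36=36
(-1)^1*11=-11
(-1)^2*32=32
(-1)^3*43=-43
chi=14


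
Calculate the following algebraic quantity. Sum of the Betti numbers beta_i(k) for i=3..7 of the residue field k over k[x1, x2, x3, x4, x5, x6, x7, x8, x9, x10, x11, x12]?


Koszul resolution: beta_i(k)=C(n,i), n=12
C(12,3)=220, C(12,4)=495, C(12,5)=792, C(12,6)=924, C(12,7)=792
Sum=3223


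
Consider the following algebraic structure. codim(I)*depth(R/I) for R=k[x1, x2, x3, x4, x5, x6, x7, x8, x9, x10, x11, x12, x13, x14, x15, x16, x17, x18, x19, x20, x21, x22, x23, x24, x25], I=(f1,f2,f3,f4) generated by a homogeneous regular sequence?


codim=4, depth=dim(R/I)=25-4=21
Product=4*21=84


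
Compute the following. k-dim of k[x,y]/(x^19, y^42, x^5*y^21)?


k[x,y]/I, I = (x^19, y^42, x^5*y^21)
Rect: 19x42=798. Corner: (19-5)x(42-21)=294.
dim = 798-294 = 504


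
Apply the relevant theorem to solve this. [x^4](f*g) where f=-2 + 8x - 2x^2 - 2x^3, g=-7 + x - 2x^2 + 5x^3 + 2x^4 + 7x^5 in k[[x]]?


[x^4] = sum a_i*b_j, i+j=4
  -2*2=-4
  8*5=40
  -2*-2=4
  -2*1=-2
Sum=38


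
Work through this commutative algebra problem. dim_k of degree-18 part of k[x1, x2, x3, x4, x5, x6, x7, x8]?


C(d+n-1,n-1)=C(25,7)=480700


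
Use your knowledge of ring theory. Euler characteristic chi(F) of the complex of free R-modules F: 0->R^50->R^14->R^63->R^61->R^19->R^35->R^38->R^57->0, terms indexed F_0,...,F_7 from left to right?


chi = sum (-1)^i * rank:
(-1)^0*50=50
(-1)^1*14=-14
(-1)^2*63=63
(-1)^3*61=-61
(-1)^4*19=19
(-1)^5*35=-35
(-1)^6*38=38
(-1)^7*57=-57
chi=3


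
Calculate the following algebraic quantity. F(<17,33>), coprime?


gcd(17,33)=1 => F=ab-a-b=17*33-17-33=561-50=511


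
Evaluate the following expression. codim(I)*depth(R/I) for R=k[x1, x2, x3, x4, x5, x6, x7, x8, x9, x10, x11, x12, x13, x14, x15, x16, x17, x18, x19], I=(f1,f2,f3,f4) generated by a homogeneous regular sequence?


codim=4, depth=dim(R/I)=19-4=15
Product=4*15=60


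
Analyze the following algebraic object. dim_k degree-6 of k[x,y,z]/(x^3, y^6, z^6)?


Need i<3, j<6, k<6 with i+j+k=6.
For each i, j ranges over max(0,6-i-5)..min(5,6-i):
  i=0: j in [1,5] -> 5
  i=1: j in [0,5] -> 6
  i=2: j in [0,4] -> 5
H(6) = 5+6+5 = 16


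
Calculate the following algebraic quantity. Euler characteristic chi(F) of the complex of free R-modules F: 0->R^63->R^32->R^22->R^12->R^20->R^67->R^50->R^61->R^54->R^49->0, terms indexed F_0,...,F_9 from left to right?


chi = sum (-1)^i * rank:
(-1)^0*63=63
(-1)^1*32=-32
(-1)^2*22=22
(-1)^3*12=-12
(-1)^4*20=20
(-1)^5*67=-67
(-1)^6*50=50
(-1)^7*61=-61
(-1)^8*54=54
(-1)^9*49=-49
chi=-12


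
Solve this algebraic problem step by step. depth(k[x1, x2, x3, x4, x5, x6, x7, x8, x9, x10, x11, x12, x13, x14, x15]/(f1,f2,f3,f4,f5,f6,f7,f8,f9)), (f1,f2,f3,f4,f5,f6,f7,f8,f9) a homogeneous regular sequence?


depth(R)=15
depth(R/I)=15-9=6


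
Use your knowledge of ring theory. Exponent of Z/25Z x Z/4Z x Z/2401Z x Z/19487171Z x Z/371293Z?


Exponent = lcm of the cyclic orders; pairwise coprime => product.
5^2*2^2*7^4*11^7*13^5=25*4*2401*19487171*371293=1737231588722930300


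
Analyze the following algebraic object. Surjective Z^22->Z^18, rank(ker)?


rank(ker) = 22-18 = 4


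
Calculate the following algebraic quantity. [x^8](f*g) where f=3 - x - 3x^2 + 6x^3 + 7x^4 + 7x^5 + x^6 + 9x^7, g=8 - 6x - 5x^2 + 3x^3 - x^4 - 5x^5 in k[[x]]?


[x^8] = sum a_i*b_j, i+j=8
  6*-5=-30
  7*-1=-7
  7*3=21
  1*-5=-5
  9*-6=-54
Sum=-75


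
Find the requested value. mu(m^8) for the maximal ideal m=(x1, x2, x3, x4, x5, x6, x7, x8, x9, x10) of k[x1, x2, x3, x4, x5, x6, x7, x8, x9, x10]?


Graded Nakayama: mu(m^d) = dim_k (m^d/m^(d+1)) = #degree-8 monomials in 10 vars
C(n+d-1,d)=C(17,8)=24310


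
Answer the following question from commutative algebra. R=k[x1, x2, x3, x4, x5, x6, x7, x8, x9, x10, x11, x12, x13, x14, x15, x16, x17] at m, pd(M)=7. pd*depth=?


pd+depth=17
depth=17-7=10
pd*depth=7*10=70


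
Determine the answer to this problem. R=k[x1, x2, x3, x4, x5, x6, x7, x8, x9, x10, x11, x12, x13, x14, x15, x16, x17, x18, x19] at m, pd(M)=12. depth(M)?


pd+depth=depth(R)=19
depth=19-12=7


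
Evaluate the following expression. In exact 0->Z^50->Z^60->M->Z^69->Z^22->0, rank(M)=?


Alt sum=0:
(-1)^0*50 + (-1)^1*60 + (-1)^2*? + (-1)^3*69 + (-1)^4*22=0
rank(M)=57


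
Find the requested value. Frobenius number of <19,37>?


gcd(19,37)=1 => F=ab-a-b=19*37-19-37=703-56=647


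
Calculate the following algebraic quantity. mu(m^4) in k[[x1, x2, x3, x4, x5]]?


C(n+d-1,d)=C(8,4)=70


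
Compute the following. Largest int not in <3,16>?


gcd(3,16)=1 => F=ab-a-b=3*16-3-16=48-19=29


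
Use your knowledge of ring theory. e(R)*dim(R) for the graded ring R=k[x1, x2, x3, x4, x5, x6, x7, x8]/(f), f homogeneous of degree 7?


e(R)=deg(f)=7, dim(R)=8-1=7
e*dim=7*7=49


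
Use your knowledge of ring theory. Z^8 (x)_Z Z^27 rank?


rank(M(x)N) = rank(M)*rank(N)
8*27 = 216


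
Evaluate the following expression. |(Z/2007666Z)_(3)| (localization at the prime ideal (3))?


3-primary part: 2007666=3^10*34
Size=3^10=59049


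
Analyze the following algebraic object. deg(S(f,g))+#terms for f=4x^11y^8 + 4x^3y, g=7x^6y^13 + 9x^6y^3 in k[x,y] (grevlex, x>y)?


LT(f)=4x^11y^8, LT(g)=7x^6y^13
lcm(LM)=x^11y^13
S(f,g) (scaled by 28 to clear denominators) = 7y^5*f - 4x^5*g = -36x^11y^3 + 28x^3y^6
2 terms, deg 14.
14+2=16


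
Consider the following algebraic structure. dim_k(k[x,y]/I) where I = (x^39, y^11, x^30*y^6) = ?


k[x,y]/I, I = (x^39, y^11, x^30*y^6)
Rect: 39x11=429. Corner: (39-30)x(11-6)=45.
dim = 429-45 = 384


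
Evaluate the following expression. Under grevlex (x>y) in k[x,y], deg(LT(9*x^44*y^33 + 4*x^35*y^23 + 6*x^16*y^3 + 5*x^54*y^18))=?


LT: 9*x^44*y^33
deg_x=44, deg_y=33
Total=44+33=77


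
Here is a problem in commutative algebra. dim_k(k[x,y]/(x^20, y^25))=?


Basis: x^i*y^j, i<20, j<25
20*25=500


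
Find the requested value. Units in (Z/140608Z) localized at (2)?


Local ring = Z/64Z.
phi(64) = 2^5*(2-1) = 32


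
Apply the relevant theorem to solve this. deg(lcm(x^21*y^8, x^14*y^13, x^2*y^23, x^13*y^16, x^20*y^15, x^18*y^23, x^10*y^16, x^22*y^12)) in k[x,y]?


lcm = componentwise max:
x: max(21,14,2,13,20,18,10,22)=22
y: max(8,13,23,16,15,23,16,12)=23
Total=22+23=45


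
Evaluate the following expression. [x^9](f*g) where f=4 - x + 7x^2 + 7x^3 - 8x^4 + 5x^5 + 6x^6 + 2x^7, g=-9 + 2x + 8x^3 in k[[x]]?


[x^9] = sum a_i*b_j, i+j=9
  6*8=48
Sum=48


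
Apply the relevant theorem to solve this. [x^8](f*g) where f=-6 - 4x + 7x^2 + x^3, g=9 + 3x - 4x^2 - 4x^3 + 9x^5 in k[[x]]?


[x^8] = sum a_i*b_j, i+j=8
  1*9=9
Sum=9


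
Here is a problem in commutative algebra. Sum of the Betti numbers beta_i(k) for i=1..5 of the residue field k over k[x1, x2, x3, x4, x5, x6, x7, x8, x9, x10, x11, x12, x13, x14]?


Koszul resolution: beta_i(k)=C(n,i), n=14
C(14,1)=14, C(14,2)=91, C(14,3)=364, C(14,4)=1001, C(14,5)=2002
Sum=3472


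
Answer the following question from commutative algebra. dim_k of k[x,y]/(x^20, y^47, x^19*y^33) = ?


k[x,y]/I, I = (x^20, y^47, x^19*y^33)
Rect: 20x47=940. Corner: (20-19)x(47-33)=14.
dim = 940-14 = 926


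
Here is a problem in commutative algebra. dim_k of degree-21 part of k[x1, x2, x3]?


C(d+n-1,n-1)=C(23,2)=253


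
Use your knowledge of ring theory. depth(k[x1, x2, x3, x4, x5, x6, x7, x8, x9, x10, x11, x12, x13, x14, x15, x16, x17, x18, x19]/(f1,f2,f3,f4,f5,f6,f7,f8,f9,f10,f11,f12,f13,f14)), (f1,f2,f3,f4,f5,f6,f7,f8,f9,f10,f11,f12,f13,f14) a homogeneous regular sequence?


depth(R)=19
depth(R/I)=19-14=5


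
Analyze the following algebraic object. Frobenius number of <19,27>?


gcd(19,27)=1 => F=ab-a-b=19*27-19-27=513-46=467


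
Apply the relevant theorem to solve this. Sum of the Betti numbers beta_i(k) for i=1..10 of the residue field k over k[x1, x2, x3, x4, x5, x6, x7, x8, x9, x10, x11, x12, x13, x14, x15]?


Koszul resolution: beta_i(k)=C(n,i), n=15
C(15,1)=15, C(15,2)=105, C(15,3)=455, C(15,4)=1365, C(15,5)=3003, C(15,6)=5005, C(15,7)=6435, C(15,8)=6435, C(15,9)=5005, C(15,10)=3003
Sum=30826


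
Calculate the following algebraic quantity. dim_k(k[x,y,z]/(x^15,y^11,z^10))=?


Basis: x^iy^jz^k, i<15,j<11,k<10
15*11*10=1650


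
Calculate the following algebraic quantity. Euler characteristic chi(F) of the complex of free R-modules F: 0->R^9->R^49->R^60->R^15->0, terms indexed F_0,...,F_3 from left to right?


chi = sum (-1)^i * rank:
(-1)^0*9=9
(-1)^1*49=-49
(-1)^2*60=60
(-1)^3*15=-15
chi=5


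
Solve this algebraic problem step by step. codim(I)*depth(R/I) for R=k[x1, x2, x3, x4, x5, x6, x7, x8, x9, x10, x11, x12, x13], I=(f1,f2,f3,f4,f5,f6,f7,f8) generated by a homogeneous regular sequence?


codim=8, depth=dim(R/I)=13-8=5
Product=8*5=40


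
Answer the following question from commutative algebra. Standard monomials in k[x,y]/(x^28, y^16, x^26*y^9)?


k[x,y]/I, I = (x^28, y^16, x^26*y^9)
Rect: 28x16=448. Corner: (28-26)x(16-9)=14.
dim = 448-14 = 434


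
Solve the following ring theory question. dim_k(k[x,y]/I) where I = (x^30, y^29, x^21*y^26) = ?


k[x,y]/I, I = (x^30, y^29, x^21*y^26)
Rect: 30x29=870. Corner: (30-21)x(29-26)=27.
dim = 870-27 = 843


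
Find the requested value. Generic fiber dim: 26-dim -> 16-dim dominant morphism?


dim(fiber)=dim(X)-dim(Y)=26-16=10


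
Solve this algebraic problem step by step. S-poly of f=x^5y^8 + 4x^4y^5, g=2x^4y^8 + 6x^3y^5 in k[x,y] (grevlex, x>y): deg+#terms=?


LT(f)=x^5y^8, LT(g)=2x^4y^8
lcm(LM)=x^5y^8
S(f,g) (scaled by 2 to clear denominators) = 2*f - x*g = 2x^4y^5
1 terms, deg 9.
9+1=10


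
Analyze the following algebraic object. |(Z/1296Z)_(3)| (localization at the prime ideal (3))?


3-primary part: 1296=3^4*16
Size=3^4=81


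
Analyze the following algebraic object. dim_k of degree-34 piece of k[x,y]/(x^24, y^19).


k[x,y], I = (x^24, y^19), d = 34
Need i < 24 and d-i < 19.
Range: 16 <= i <= 23.
H(34) = 8


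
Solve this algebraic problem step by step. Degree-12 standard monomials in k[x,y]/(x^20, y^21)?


k[x,y], I = (x^20, y^21), d = 12
Need i < 20 and d-i < 21.
Range: 0 <= i <= 12.
H(12) = 13


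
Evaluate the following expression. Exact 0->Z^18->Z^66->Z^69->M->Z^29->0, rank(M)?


Alt sum=0:
(-1)^0*18 + (-1)^1*66 + (-1)^2*69 + (-1)^3*? + (-1)^4*29=0
rank(M)=50


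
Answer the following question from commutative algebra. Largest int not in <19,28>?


gcd(19,28)=1 => F=ab-a-b=19*28-19-28=532-47=485


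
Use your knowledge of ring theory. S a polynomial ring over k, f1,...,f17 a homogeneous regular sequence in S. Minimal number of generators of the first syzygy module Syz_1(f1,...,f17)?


Regular sequence => Koszul complex is the minimal free resolution.
Syz_1 minimally generated by Koszul relations f_i*e_j - f_j*e_i (i<j): mu(Syz_1) = beta_2 = C(m,2) = m(m-1)/2
m=17
17*16/2 = 136


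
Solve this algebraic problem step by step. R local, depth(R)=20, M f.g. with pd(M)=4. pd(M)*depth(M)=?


pd+depth=20
depth=20-4=16
pd*depth=4*16=64


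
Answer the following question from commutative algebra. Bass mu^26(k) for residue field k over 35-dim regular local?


C(n,i)=C(35,26)=70607460


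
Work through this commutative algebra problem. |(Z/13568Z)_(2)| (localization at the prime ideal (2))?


2-primary part: 13568=2^8*53
Size=2^8=256


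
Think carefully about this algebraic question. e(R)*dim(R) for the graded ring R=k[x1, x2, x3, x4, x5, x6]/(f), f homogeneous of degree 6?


e(R)=deg(f)=6, dim(R)=6-1=5
e*dim=6*5=30


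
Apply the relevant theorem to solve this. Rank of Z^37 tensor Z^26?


rank(M(x)N) = rank(M)*rank(N)
37*26 = 962


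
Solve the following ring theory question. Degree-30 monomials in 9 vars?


C(d+n-1,n-1)=C(38,8)=48903492


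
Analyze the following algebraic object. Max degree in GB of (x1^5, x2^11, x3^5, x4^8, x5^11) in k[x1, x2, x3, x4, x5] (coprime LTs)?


Pure powers, coprime LTs => already GB.
Degrees: 5, 11, 5, 8, 11
Max=11


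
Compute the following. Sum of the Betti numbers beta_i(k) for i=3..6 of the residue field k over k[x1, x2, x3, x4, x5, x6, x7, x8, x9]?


Koszul resolution: beta_i(k)=C(n,i), n=9
C(9,3)=84, C(9,4)=126, C(9,5)=126, C(9,6)=84
Sum=420


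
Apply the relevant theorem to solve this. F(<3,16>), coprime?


gcd(3,16)=1 => F=ab-a-b=3*16-3-16=48-19=29


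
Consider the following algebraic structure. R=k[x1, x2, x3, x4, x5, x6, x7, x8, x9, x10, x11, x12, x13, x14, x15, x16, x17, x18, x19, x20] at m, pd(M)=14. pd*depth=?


pd+depth=20
depth=20-14=6
pd*depth=14*6=84


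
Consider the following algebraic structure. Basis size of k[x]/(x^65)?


Basis: 1,x,...,x^64
dim=65


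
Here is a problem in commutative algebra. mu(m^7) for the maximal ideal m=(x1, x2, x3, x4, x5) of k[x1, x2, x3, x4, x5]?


Graded Nakayama: mu(m^d) = dim_k (m^d/m^(d+1)) = #degree-7 monomials in 5 vars
C(n+d-1,d)=C(11,7)=330


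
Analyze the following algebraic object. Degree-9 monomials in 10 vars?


C(d+n-1,n-1)=C(18,9)=48620


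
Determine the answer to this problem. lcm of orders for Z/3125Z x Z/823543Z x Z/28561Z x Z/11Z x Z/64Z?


Exponent = lcm of the cyclic orders; pairwise coprime => product.
5^5*7^7*13^4*11^1*2^6=3125*823543*28561*11*64=51746665570600000


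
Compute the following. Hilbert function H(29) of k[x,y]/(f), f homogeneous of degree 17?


H(t)=d for t>=d-1.
d=17, t=29
H(29)=17


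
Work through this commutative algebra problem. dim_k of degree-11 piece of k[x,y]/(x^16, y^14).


k[x,y], I = (x^16, y^14), d = 11
Need i < 16 and d-i < 14.
Range: 0 <= i <= 11.
H(11) = 12


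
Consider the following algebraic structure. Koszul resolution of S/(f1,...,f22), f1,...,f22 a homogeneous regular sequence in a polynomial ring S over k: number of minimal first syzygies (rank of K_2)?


Regular sequence => Koszul complex is the minimal free resolution.
Syz_1 minimally generated by Koszul relations f_i*e_j - f_j*e_i (i<j): mu(Syz_1) = beta_2 = C(m,2) = m(m-1)/2
m=22
22*21/2 = 231


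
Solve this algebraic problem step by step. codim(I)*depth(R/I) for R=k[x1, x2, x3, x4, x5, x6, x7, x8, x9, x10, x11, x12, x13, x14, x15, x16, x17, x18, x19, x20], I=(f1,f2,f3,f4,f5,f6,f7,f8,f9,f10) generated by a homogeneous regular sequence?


codim=10, depth=dim(R/I)=20-10=10
Product=10*10=100


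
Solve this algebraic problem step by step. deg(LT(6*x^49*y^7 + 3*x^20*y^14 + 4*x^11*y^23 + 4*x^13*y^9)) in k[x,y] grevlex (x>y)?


LT: 6*x^49*y^7
deg_x=49, deg_y=7
Total=49+7=56


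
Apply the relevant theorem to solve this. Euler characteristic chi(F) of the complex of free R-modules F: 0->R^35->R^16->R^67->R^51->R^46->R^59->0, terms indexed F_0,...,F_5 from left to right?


chi = sum (-1)^i * rank:
(-1)^0*35=35
(-1)^1*16=-16
(-1)^2*67=67
(-1)^3*51=-51
(-1)^4*46=46
(-1)^5*59=-59
chi=22


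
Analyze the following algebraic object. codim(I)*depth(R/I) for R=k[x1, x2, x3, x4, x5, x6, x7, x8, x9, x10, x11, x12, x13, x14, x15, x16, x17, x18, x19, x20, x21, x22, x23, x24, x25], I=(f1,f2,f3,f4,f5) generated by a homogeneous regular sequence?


codim=5, depth=dim(R/I)=25-5=20
Product=5*20=100


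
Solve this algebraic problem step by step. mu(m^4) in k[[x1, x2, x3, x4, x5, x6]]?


C(n+d-1,d)=C(9,4)=126


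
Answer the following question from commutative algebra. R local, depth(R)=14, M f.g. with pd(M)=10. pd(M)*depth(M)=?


pd+depth=14
depth=14-10=4
pd*depth=10*4=40


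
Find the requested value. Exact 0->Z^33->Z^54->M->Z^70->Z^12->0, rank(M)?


Alt sum=0:
(-1)^0*33 + (-1)^1*54 + (-1)^2*? + (-1)^3*70 + (-1)^4*12=0
rank(M)=79


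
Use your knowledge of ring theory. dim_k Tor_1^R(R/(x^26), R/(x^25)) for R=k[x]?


Tor_1(R/I,R/J)=(I cap J)/IJ=(x^26)/(x^51)
dim=51-26=min(26,25)=25


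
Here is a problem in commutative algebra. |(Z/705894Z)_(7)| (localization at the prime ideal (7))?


7-primary part: 705894=7^6*6
Size=7^6=117649


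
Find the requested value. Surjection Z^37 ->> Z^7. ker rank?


rank(ker) = 37-7 = 30


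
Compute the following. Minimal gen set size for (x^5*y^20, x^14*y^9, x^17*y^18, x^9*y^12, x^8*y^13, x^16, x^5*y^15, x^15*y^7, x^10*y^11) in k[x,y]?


Remove redundant (divisible by others).
x^5*y^20 redundant.
x^17*y^18 redundant.
Min: x^16, x^15*y^7, x^14*y^9, x^10*y^11, x^9*y^12, x^8*y^13, x^5*y^15
Count=7


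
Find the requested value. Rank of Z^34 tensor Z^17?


rank(M(x)N) = rank(M)*rank(N)
34*17 = 578


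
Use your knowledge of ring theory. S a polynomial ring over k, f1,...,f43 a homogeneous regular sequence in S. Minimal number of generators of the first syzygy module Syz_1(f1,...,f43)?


Regular sequence => Koszul complex is the minimal free resolution.
Syz_1 minimally generated by Koszul relations f_i*e_j - f_j*e_i (i<j): mu(Syz_1) = beta_2 = C(m,2) = m(m-1)/2
m=43
43*42/2 = 903


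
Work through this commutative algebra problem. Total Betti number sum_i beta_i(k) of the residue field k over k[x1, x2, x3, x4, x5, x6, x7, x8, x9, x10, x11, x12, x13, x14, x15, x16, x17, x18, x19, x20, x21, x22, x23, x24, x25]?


Koszul resolution: beta_i(k)=C(n,i), n=25
sum_i C(25,i) = 2^25 = 33554432


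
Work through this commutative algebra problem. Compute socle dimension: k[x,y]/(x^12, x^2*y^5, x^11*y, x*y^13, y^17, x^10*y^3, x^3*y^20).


Socle = ann(m) = span of standard monomials u with x*u, y*u in I (staircase corners).
Redundant generators: x^3*y^20
Minimal generators: x^12, x^11*y, x^10*y^3, x^2*y^5, x*y^13, y^17
Corners: y^16, xy^12, x^9y^4, x^10y^2, x^11
Socle dim=5


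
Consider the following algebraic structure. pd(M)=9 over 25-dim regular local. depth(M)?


pd+depth=depth(R)=25
depth=25-9=16


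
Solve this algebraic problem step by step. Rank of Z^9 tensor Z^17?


rank(M(x)N) = rank(M)*rank(N)
9*17 = 153


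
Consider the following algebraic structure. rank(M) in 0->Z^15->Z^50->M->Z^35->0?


Alt sum=0:
(-1)^0*15 + (-1)^1*50 + (-1)^2*? + (-1)^3*35=0
rank(M)=70


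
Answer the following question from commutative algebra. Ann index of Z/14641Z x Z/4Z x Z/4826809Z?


Exponent = lcm of the cyclic orders; pairwise coprime => product.
11^4*2^2*13^6=14641*4*4826809=282677242276


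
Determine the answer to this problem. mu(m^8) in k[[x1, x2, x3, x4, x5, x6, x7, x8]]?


C(n+d-1,d)=C(15,8)=6435


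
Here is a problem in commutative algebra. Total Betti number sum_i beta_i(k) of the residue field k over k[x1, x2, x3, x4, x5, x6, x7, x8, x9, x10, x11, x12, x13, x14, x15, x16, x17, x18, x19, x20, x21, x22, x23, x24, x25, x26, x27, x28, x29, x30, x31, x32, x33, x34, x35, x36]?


Koszul resolution: beta_i(k)=C(n,i), n=36
sum_i C(36,i) = 2^36 = 68719476736


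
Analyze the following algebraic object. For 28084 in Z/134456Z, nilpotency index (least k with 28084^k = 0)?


28084^k mod 134456:
k=1: 28084
k=2: 126616
k=3: 60368
k=4: 19208
k=5: 0
First zero at k = 5


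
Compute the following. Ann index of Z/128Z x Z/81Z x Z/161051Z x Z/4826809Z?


Exponent = lcm of the cyclic orders; pairwise coprime => product.
2^7*3^4*11^5*13^6=128*81*161051*4826809=8059693531773312


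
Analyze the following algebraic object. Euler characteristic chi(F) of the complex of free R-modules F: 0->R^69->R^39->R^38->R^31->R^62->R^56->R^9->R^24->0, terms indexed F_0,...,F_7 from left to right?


chi = sum (-1)^i * rank:
(-1)^0*69=69
(-1)^1*39=-39
(-1)^2*38=38
(-1)^3*31=-31
(-1)^4*62=62
(-1)^5*56=-56
(-1)^6*9=9
(-1)^7*24=-24
chi=28


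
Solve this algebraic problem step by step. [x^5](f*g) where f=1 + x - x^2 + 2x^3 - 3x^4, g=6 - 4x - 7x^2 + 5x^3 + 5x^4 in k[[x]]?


[x^5] = sum a_i*b_j, i+j=5
  1*5=5
  -1*5=-5
  2*-7=-14
  -3*-4=12
Sum=-2


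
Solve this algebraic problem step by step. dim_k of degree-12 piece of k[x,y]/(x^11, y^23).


k[x,y], I = (x^11, y^23), d = 12
Need i < 11 and d-i < 23.
Range: 0 <= i <= 10.
H(12) = 11


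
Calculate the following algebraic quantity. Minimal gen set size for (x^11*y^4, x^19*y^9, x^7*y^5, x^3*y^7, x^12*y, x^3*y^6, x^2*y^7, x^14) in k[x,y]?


Remove redundant (divisible by others).
x^19*y^9 redundant.
x^3*y^7 redundant.
Min: x^14, x^12*y, x^11*y^4, x^7*y^5, x^3*y^6, x^2*y^7
Count=6


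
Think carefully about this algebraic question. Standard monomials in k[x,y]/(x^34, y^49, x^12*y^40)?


k[x,y]/I, I = (x^34, y^49, x^12*y^40)
Rect: 34x49=1666. Corner: (34-12)x(49-40)=198.
dim = 1666-198 = 1468


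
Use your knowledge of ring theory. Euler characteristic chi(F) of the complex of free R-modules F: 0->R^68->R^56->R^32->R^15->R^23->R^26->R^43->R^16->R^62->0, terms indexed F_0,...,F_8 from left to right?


chi = sum (-1)^i * rank:
(-1)^0*68=68
(-1)^1*56=-56
(-1)^2*32=32
(-1)^3*15=-15
(-1)^4*23=23
(-1)^5*26=-26
(-1)^6*43=43
(-1)^7*16=-16
(-1)^8*62=62
chi=115


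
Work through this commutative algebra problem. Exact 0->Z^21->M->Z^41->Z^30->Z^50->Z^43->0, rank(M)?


Alt sum=0:
(-1)^0*21 + (-1)^1*? + (-1)^2*41 + (-1)^3*30 + (-1)^4*50 + (-1)^5*43=0
rank(M)=39


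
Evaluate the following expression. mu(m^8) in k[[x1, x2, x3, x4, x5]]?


C(n+d-1,d)=C(12,8)=495


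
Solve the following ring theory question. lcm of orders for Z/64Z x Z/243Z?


Exponent = lcm of the cyclic orders; pairwise coprime => product.
2^6*3^5=64*243=15552


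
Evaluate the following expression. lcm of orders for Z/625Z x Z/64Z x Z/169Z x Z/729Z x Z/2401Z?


Exponent = lcm of the cyclic orders; pairwise coprime => product.
5^4*2^6*13^2*3^6*7^4=625*64*169*729*2401=11832224040000


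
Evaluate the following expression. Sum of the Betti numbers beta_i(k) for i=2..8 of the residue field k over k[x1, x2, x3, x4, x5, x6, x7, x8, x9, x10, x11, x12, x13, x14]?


Koszul resolution: beta_i(k)=C(n,i), n=14
C(14,2)=91, C(14,3)=364, C(14,4)=1001, C(14,5)=2002, C(14,6)=3003, C(14,7)=3432, C(14,8)=3003
Sum=12896


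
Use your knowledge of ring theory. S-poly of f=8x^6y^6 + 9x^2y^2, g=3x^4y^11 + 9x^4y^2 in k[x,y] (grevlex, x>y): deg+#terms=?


LT(f)=8x^6y^6, LT(g)=3x^4y^11
lcm(LM)=x^6y^11
S(f,g) (scaled by 24 to clear denominators) = 3y^5*f - 8x^2*g = 27x^2y^7 - 72x^6y^2
2 terms, deg 9.
9+2=11


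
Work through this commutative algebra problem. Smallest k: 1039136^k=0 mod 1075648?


1039136^k mod 1075648:
k=1: 1039136
k=2: 398272
k=3: 1053696
k=4: 153664
k=5: 0
First zero at k = 5


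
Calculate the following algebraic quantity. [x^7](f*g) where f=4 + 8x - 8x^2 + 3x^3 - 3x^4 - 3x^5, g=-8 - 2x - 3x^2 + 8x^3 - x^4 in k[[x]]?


[x^7] = sum a_i*b_j, i+j=7
  3*-1=-3
  -3*8=-24
  -3*-3=9
Sum=-18


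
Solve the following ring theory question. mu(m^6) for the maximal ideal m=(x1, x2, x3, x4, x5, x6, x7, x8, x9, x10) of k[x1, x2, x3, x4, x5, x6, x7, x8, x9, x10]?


Graded Nakayama: mu(m^d) = dim_k (m^d/m^(d+1)) = #degree-6 monomials in 10 vars
C(n+d-1,d)=C(15,6)=5005


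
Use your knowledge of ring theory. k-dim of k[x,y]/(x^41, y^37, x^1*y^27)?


k[x,y]/I, I = (x^41, y^37, x^1*y^27)
Rect: 41x37=1517. Corner: (41-1)x(37-27)=400.
dim = 1517-400 = 1117


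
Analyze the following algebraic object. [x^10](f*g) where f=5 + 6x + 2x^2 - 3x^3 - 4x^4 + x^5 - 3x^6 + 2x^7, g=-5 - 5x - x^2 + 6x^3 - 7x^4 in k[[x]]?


[x^10] = sum a_i*b_j, i+j=10
  -3*-7=21
  2*6=12
Sum=33


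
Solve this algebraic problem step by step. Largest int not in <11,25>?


gcd(11,25)=1 => F=ab-a-b=11*25-11-25=275-36=239


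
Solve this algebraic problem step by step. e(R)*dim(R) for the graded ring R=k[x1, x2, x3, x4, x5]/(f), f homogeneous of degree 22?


e(R)=deg(f)=22, dim(R)=5-1=4
e*dim=22*4=88


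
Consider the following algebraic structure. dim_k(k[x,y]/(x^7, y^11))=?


Basis: x^i*y^j, i<7, j<11
7*11=77


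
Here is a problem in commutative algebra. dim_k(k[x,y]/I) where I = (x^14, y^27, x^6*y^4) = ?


k[x,y]/I, I = (x^14, y^27, x^6*y^4)
Rect: 14x27=378. Corner: (14-6)x(27-4)=184.
dim = 378-184 = 194


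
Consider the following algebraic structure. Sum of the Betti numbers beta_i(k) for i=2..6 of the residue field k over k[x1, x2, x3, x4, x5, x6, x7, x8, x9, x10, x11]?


Koszul resolution: beta_i(k)=C(n,i), n=11
C(11,2)=55, C(11,3)=165, C(11,4)=330, C(11,5)=462, C(11,6)=462
Sum=1474


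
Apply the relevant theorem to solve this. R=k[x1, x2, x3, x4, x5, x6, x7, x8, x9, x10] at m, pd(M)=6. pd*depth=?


pd+depth=10
depth=10-6=4
pd*depth=6*4=24


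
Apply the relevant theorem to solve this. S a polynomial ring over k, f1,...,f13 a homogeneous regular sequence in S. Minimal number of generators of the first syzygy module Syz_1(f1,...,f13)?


Regular sequence => Koszul complex is the minimal free resolution.
Syz_1 minimally generated by Koszul relations f_i*e_j - f_j*e_i (i<j): mu(Syz_1) = beta_2 = C(m,2) = m(m-1)/2
m=13
13*12/2 = 78


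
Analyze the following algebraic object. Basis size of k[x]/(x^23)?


Basis: 1,x,...,x^22
dim=23


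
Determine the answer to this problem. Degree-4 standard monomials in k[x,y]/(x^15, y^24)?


k[x,y], I = (x^15, y^24), d = 4
Need i < 15 and d-i < 24.
Range: 0 <= i <= 4.
H(4) = 5


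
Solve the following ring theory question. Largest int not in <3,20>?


gcd(3,20)=1 => F=ab-a-b=3*20-3-20=60-23=37


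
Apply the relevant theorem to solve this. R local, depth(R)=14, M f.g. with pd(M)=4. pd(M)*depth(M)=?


pd+depth=14
depth=14-4=10
pd*depth=4*10=40


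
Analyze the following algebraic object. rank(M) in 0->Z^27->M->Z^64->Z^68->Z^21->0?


Alt sum=0:
(-1)^0*27 + (-1)^1*? + (-1)^2*64 + (-1)^3*68 + (-1)^4*21=0
rank(M)=44


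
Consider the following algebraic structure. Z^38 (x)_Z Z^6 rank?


rank(M(x)N) = rank(M)*rank(N)
38*6 = 228


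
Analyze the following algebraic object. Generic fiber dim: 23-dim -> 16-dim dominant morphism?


dim(fiber)=dim(X)-dim(Y)=23-16=7


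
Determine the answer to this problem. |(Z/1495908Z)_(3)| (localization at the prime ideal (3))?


3-primary part: 1495908=3^9*76
Size=3^9=19683


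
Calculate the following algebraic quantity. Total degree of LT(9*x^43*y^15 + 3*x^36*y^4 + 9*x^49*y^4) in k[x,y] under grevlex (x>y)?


LT: 9*x^43*y^15
deg_x=43, deg_y=15
Total=43+15=58


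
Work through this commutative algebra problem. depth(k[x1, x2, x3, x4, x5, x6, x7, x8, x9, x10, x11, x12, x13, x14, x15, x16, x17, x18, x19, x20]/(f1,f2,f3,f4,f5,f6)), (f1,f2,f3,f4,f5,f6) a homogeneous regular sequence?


depth(R)=20
depth(R/I)=20-6=14


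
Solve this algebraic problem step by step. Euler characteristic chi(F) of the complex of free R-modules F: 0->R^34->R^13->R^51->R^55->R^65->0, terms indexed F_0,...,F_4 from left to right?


chi = sum (-1)^i * rank:
(-1)^0*34=34
(-1)^1*13=-13
(-1)^2*51=51
(-1)^3*55=-55
(-1)^4*65=65
chi=82


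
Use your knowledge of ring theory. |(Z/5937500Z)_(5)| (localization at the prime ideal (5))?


5-primary part: 5937500=5^7*76
Size=5^7=78125


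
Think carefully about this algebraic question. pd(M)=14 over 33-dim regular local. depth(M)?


pd+depth=depth(R)=33
depth=33-14=19


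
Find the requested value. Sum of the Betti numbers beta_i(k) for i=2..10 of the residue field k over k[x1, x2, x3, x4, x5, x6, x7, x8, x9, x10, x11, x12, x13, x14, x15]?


Koszul resolution: beta_i(k)=C(n,i), n=15
C(15,2)=105, C(15,3)=455, C(15,4)=1365, C(15,5)=3003, C(15,6)=5005, C(15,7)=6435, C(15,8)=6435, C(15,9)=5005, C(15,10)=3003
Sum=30811


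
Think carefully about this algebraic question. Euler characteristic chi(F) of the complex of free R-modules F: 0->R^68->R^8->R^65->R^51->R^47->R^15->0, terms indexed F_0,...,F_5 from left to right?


chi = sum (-1)^i * rank:
(-1)^0*68=68
(-1)^1*8=-8
(-1)^2*65=65
(-1)^3*51=-51
(-1)^4*47=47
(-1)^5*15=-15
chi=106


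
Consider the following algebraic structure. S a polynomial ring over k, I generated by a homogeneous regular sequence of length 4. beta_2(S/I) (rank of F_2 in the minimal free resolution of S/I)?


Regular sequence => Koszul complex is the minimal free resolution.
Syz_1 minimally generated by Koszul relations f_i*e_j - f_j*e_i (i<j): mu(Syz_1) = beta_2 = C(m,2) = m(m-1)/2
m=4
4*3/2 = 6
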